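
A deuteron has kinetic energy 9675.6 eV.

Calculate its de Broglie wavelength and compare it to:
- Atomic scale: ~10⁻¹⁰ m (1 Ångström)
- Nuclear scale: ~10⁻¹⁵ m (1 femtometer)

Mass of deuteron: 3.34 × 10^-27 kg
λ = 2.06 × 10^-13 m, which is between nuclear and atomic scales.

Using λ = h/√(2mKE):

KE = 9675.6 eV = 1.550 × 10^-15 J

λ = h/√(2mKE)
λ = (6.626 × 10^-34 J·s) / √(2 × 3.34 × 10^-27 kg × 1.550 × 10^-15 J)
λ = 2.06 × 10^-13 m

Comparison:
- Atomic scale (10⁻¹⁰ m): λ is 0.0021× this size
- Nuclear scale (10⁻¹⁵ m): λ is 2.1e+02× this size

The wavelength is between nuclear and atomic scales.

This wavelength is appropriate for probing atomic structure but too large for nuclear physics experiments.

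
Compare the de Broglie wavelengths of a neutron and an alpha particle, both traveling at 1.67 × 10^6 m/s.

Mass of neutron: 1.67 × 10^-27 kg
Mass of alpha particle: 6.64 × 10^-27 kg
The neutron has the longer wavelength.

Using λ = h/(mv), since both particles have the same velocity, the wavelength depends only on mass.

For neutron: λ₁ = h/(m₁v) = 2.38 × 10^-13 m
For alpha particle: λ₂ = h/(m₂v) = 5.98 × 10^-14 m

Since λ ∝ 1/m at constant velocity, the lighter particle has the longer wavelength.

The neutron has the longer de Broglie wavelength.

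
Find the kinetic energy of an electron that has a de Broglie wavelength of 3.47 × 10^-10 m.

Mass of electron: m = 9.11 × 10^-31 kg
2.00 × 10^-18 J (or 12.5 eV)

From λ = h/√(2mKE), we solve for KE:

λ² = h²/(2mKE)
KE = h²/(2mλ²)
KE = (6.626 × 10^-34 J·s)² / (2 × 9.11 × 10^-31 kg × (3.47 × 10^-10 m)²)
KE = 2.00 × 10^-18 J
KE = 12.5 eV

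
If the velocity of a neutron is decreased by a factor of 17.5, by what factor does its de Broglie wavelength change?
The wavelength increases by a factor of 17.5.

From λ = h/(mv), the wavelength is inversely proportional to velocity:

λ ∝ 1/v

If v → v/17.5, then λ → 17.5λ

When velocity is decreased by a factor of 17.5, the wavelength increases by a factor of 17.5.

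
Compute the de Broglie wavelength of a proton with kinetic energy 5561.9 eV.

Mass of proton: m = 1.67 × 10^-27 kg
3.84 × 10^-13 m

Using λ = h/√(2mKE):

First convert KE to Joules: KE = 5561.9 eV = 8.911 × 10^-16 J

λ = h/√(2mKE)
λ = (6.626 × 10^-34 J·s) / √(2 × 1.67 × 10^-27 kg × 8.911 × 10^-16 J)
λ = 3.84 × 10^-13 m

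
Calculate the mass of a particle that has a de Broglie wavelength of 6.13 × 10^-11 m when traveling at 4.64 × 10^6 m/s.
2.33 × 10^-30 kg

From the de Broglie relation λ = h/(mv), we solve for m:

m = h/(λv)
m = (6.626 × 10^-34 J·s) / (6.13 × 10^-11 m × 4.64 × 10^6 m/s)
m = 2.33 × 10^-30 kg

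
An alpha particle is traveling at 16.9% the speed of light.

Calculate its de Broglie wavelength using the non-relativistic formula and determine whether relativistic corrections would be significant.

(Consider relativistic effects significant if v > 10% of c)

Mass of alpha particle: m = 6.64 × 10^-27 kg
Yes, relativistic corrections are needed.

Using the non-relativistic de Broglie formula λ = h/(mv):

v = 16.9% × c = 5.066 × 10^7 m/s

λ = h/(mv)
λ = (6.626 × 10^-34 J·s) / (6.64 × 10^-27 kg × 5.066 × 10^7 m/s)
λ = 1.97 × 10^-15 m

Since v = 16.9% of c > 10% of c, relativistic corrections ARE significant and the actual wavelength would differ from this non-relativistic estimate.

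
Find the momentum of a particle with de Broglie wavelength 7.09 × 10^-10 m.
9.35 × 10^-25 kg·m/s

From the de Broglie relation λ = h/p, we solve for p:

p = h/λ
p = (6.626 × 10^-34 J·s) / (7.09 × 10^-10 m)
p = 9.35 × 10^-25 kg·m/s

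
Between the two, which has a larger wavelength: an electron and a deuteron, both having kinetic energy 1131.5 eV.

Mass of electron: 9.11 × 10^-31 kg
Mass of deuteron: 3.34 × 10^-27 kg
The electron has the longer wavelength.

Using λ = h/√(2mKE):

For electron: λ₁ = h/√(2m₁KE) = 3.65 × 10^-11 m
For deuteron: λ₂ = h/√(2m₂KE) = 6.02 × 10^-13 m

Since λ ∝ 1/√m at constant kinetic energy, the lighter particle has the longer wavelength.

The electron has the longer de Broglie wavelength.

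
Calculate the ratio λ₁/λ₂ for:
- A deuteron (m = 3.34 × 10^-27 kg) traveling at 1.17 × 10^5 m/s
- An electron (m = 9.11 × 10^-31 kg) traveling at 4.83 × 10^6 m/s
λ₁/λ₂ = 0.0113

Using λ = h/(mv):

λ₁ = h/(m₁v₁) = 1.70 × 10^-12 m
λ₂ = h/(m₂v₂) = 1.51 × 10^-10 m

Ratio λ₁/λ₂ = (m₂v₂)/(m₁v₁)
         = (9.11 × 10^-31 kg × 4.83 × 10^6 m/s) / (3.34 × 10^-27 kg × 1.17 × 10^5 m/s)
         = 0.0113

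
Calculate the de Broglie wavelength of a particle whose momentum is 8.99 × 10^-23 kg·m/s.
7.37 × 10^-12 m

Using the de Broglie relation λ = h/p:

λ = h/p
λ = (6.626 × 10^-34 J·s) / (8.99 × 10^-23 kg·m/s)
λ = 7.37 × 10^-12 m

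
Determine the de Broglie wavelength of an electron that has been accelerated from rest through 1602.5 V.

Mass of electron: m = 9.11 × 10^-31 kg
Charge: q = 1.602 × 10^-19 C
3.06 × 10^-11 m

When a particle is accelerated through voltage V, it gains kinetic energy KE = qV.

The de Broglie wavelength is then λ = h/√(2mqV):

λ = h/√(2mqV)
λ = (6.626 × 10^-34 J·s) / √(2 × 9.11 × 10^-31 kg × 1.602 × 10^-19 C × 1602.5 V)
λ = 3.06 × 10^-11 m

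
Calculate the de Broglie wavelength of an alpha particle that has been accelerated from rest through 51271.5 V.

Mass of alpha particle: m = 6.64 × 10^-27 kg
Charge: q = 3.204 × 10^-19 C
4.49 × 10^-14 m

When a particle is accelerated through voltage V, it gains kinetic energy KE = qV.

The de Broglie wavelength is then λ = h/√(2mqV):

λ = h/√(2mqV)
λ = (6.626 × 10^-34 J·s) / √(2 × 6.64 × 10^-27 kg × 3.204 × 10^-19 C × 51271.5 V)
λ = 4.49 × 10^-14 m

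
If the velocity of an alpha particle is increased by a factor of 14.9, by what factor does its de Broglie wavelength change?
The wavelength decreases by a factor of 14.9.

From λ = h/(mv), the wavelength is inversely proportional to velocity:

λ ∝ 1/v

If v → 14.9v, then λ → λ/14.9

When velocity is increased by a factor of 14.9, the wavelength decreases by a factor of 14.9.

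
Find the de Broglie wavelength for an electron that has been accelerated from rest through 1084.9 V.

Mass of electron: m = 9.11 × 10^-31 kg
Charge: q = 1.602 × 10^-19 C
3.72 × 10^-11 m

When a particle is accelerated through voltage V, it gains kinetic energy KE = qV.

The de Broglie wavelength is then λ = h/√(2mqV):

λ = h/√(2mqV)
λ = (6.626 × 10^-34 J·s) / √(2 × 9.11 × 10^-31 kg × 1.602 × 10^-19 C × 1084.9 V)
λ = 3.72 × 10^-11 m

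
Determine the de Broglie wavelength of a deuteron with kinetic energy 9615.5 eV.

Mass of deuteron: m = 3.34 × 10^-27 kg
2.07 × 10^-13 m

Using λ = h/√(2mKE):

First convert KE to Joules: KE = 9615.5 eV = 1.541 × 10^-15 J

λ = h/√(2mKE)
λ = (6.626 × 10^-34 J·s) / √(2 × 3.34 × 10^-27 kg × 1.541 × 10^-15 J)
λ = 2.07 × 10^-13 m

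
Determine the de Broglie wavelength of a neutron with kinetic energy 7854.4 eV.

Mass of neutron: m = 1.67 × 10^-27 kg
3.23 × 10^-13 m

Using λ = h/√(2mKE):

First convert KE to Joules: KE = 7854.4 eV = 1.258 × 10^-15 J

λ = h/√(2mKE)
λ = (6.626 × 10^-34 J·s) / √(2 × 1.67 × 10^-27 kg × 1.258 × 10^-15 J)
λ = 3.23 × 10^-13 m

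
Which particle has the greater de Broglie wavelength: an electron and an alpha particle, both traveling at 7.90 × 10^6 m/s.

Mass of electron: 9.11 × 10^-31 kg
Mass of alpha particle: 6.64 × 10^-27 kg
The electron has the longer wavelength.

Using λ = h/(mv), since both particles have the same velocity, the wavelength depends only on mass.

For electron: λ₁ = h/(m₁v) = 9.21 × 10^-11 m
For alpha particle: λ₂ = h/(m₂v) = 1.26 × 10^-14 m

Since λ ∝ 1/m at constant velocity, the lighter particle has the longer wavelength.

The electron has the longer de Broglie wavelength.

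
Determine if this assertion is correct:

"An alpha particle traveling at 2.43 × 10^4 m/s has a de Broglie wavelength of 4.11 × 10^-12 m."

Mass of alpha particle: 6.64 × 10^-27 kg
True

The claim is correct.

Using λ = h/(mv):
λ = (6.626 × 10^-34 J·s) / (6.64 × 10^-27 kg × 2.43 × 10^4 m/s)
λ = 4.11 × 10^-12 m

This matches the claimed value.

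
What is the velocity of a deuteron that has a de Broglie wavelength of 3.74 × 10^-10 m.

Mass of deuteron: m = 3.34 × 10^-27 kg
5.30 × 10^2 m/s

From the de Broglie relation λ = h/(mv), we solve for v:

v = h/(mλ)
v = (6.626 × 10^-34 J·s) / (3.34 × 10^-27 kg × 3.74 × 10^-10 m)
v = 5.30 × 10^2 m/s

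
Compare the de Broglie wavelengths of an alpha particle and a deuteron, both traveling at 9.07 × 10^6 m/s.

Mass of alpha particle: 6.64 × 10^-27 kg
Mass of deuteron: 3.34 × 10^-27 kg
The deuteron has the longer wavelength.

Using λ = h/(mv), since both particles have the same velocity, the wavelength depends only on mass.

For alpha particle: λ₁ = h/(m₁v) = 1.10 × 10^-14 m
For deuteron: λ₂ = h/(m₂v) = 2.19 × 10^-14 m

Since λ ∝ 1/m at constant velocity, the lighter particle has the longer wavelength.

The deuteron has the longer de Broglie wavelength.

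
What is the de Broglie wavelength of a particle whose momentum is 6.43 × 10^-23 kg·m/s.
1.03 × 10^-11 m

Using the de Broglie relation λ = h/p:

λ = h/p
λ = (6.626 × 10^-34 J·s) / (6.43 × 10^-23 kg·m/s)
λ = 1.03 × 10^-11 m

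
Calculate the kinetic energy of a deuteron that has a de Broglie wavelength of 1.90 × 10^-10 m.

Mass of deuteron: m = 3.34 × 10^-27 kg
1.82 × 10^-21 J (or 0.0114 eV)

From λ = h/√(2mKE), we solve for KE:

λ² = h²/(2mKE)
KE = h²/(2mλ²)
KE = (6.626 × 10^-34 J·s)² / (2 × 3.34 × 10^-27 kg × (1.90 × 10^-10 m)²)
KE = 1.82 × 10^-21 J
KE = 0.0114 eV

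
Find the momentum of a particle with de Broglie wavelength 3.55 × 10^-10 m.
1.87 × 10^-24 kg·m/s

From the de Broglie relation λ = h/p, we solve for p:

p = h/λ
p = (6.626 × 10^-34 J·s) / (3.55 × 10^-10 m)
p = 1.87 × 10^-24 kg·m/s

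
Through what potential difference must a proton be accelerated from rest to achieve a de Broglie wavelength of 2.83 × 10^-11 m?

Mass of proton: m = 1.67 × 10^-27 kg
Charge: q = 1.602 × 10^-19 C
1.02 V

From λ = h/√(2mqV), we solve for V:

λ² = h²/(2mqV)
V = h²/(2mqλ²)
V = (6.626 × 10^-34 J·s)² / (2 × 1.67 × 10^-27 kg × 1.602 × 10^-19 C × (2.83 × 10^-11 m)²)
V = 1.02 V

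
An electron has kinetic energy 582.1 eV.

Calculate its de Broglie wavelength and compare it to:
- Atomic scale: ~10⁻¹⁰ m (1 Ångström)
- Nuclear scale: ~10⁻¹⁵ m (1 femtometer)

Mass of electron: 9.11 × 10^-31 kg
λ = 5.08 × 10^-11 m, which is between nuclear and atomic scales.

Using λ = h/√(2mKE):

KE = 582.1 eV = 9.326 × 10^-17 J

λ = h/√(2mKE)
λ = (6.626 × 10^-34 J·s) / √(2 × 9.11 × 10^-31 kg × 9.326 × 10^-17 J)
λ = 5.08 × 10^-11 m

Comparison:
- Atomic scale (10⁻¹⁰ m): λ is 0.51× this size
- Nuclear scale (10⁻¹⁵ m): λ is 5.1e+04× this size

The wavelength is between nuclear and atomic scales.

This wavelength is appropriate for probing atomic structure but too large for nuclear physics experiments.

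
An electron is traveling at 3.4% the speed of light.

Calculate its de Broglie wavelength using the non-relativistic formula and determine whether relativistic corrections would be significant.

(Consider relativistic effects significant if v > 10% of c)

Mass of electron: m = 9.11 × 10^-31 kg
No, relativistic corrections are not needed.

Using the non-relativistic de Broglie formula λ = h/(mv):

v = 3.4% × c = 1.019 × 10^7 m/s

λ = h/(mv)
λ = (6.626 × 10^-34 J·s) / (9.11 × 10^-31 kg × 1.019 × 10^7 m/s)
λ = 7.14 × 10^-11 m

Since v = 3.4% of c < 10% of c, relativistic corrections are NOT significant and this non-relativistic result is a good approximation.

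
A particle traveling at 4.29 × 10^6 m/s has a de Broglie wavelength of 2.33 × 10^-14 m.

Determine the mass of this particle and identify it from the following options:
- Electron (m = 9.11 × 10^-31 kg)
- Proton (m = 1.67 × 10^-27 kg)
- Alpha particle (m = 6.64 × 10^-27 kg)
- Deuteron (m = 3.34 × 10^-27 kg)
The particle is an alpha particle.

From λ = h/(mv), solve for mass:

m = h/(λv)
m = (6.626 × 10^-34 J·s) / (2.33 × 10^-14 m × 4.29 × 10^6 m/s)
m = 6.63 × 10^-27 kg

Comparing with the listed masses, this is closest to an alpha particle.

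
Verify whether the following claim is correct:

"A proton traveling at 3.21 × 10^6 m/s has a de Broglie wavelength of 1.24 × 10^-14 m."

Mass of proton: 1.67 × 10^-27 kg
False

The claim is incorrect.

Using λ = h/(mv):
λ = (6.626 × 10^-34 J·s) / (1.67 × 10^-27 kg × 3.21 × 10^6 m/s)
λ = 1.24 × 10^-13 m

The actual wavelength differs from the claimed 1.24 × 10^-14 m.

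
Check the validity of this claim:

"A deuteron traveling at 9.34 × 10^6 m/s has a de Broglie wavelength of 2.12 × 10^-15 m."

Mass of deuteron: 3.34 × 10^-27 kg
False

The claim is incorrect.

Using λ = h/(mv):
λ = (6.626 × 10^-34 J·s) / (3.34 × 10^-27 kg × 9.34 × 10^6 m/s)
λ = 2.12 × 10^-14 m

The actual wavelength differs from the claimed 2.12 × 10^-15 m.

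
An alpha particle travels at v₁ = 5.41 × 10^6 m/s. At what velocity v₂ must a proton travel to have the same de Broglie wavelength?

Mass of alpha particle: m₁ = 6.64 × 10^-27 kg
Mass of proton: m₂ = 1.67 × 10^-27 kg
v₂ = 2.15 × 10^7 m/s

For equal de Broglie wavelengths: λ₁ = λ₂

h/(m₁v₁) = h/(m₂v₂)
m₁v₁ = m₂v₂
v₂ = v₁ · (m₁/m₂)

v₂ = 5.41 × 10^6 m/s × (6.64 × 10^-27 kg / 1.67 × 10^-27 kg)
v₂ = 2.15 × 10^7 m/s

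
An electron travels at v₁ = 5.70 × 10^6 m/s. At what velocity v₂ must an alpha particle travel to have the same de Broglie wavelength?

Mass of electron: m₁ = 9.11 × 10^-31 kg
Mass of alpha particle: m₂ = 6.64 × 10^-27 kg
v₂ = 7.82 × 10^2 m/s

For equal de Broglie wavelengths: λ₁ = λ₂

h/(m₁v₁) = h/(m₂v₂)
m₁v₁ = m₂v₂
v₂ = v₁ · (m₁/m₂)

v₂ = 5.70 × 10^6 m/s × (9.11 × 10^-31 kg / 6.64 × 10^-27 kg)
v₂ = 7.82 × 10^2 m/s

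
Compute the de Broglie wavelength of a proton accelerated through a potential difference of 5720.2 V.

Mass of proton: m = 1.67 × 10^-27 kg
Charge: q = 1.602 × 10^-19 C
3.79 × 10^-13 m

When a particle is accelerated through voltage V, it gains kinetic energy KE = qV.

The de Broglie wavelength is then λ = h/√(2mqV):

λ = h/√(2mqV)
λ = (6.626 × 10^-34 J·s) / √(2 × 1.67 × 10^-27 kg × 1.602 × 10^-19 C × 5720.2 V)
λ = 3.79 × 10^-13 m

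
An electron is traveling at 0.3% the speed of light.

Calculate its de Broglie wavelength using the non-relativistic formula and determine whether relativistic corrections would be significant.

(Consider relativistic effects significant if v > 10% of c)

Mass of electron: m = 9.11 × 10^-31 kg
No, relativistic corrections are not needed.

Using the non-relativistic de Broglie formula λ = h/(mv):

v = 0.3% × c = 8.994 × 10^5 m/s

λ = h/(mv)
λ = (6.626 × 10^-34 J·s) / (9.11 × 10^-31 kg × 8.994 × 10^5 m/s)
λ = 8.09 × 10^-10 m

Since v = 0.3% of c < 10% of c, relativistic corrections are NOT significant and this non-relativistic result is a good approximation.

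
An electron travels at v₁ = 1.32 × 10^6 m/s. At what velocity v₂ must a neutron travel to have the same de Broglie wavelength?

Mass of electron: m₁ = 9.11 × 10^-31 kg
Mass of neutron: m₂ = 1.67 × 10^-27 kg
v₂ = 7.20 × 10^2 m/s

For equal de Broglie wavelengths: λ₁ = λ₂

h/(m₁v₁) = h/(m₂v₂)
m₁v₁ = m₂v₂
v₂ = v₁ · (m₁/m₂)

v₂ = 1.32 × 10^6 m/s × (9.11 × 10^-31 kg / 1.67 × 10^-27 kg)
v₂ = 7.20 × 10^2 m/s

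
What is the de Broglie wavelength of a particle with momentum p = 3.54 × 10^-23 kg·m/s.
1.87 × 10^-11 m

Using the de Broglie relation λ = h/p:

λ = h/p
λ = (6.626 × 10^-34 J·s) / (3.54 × 10^-23 kg·m/s)
λ = 1.87 × 10^-11 m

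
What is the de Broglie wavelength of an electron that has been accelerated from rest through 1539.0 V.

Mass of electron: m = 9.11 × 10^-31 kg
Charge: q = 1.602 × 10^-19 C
3.13 × 10^-11 m

When a particle is accelerated through voltage V, it gains kinetic energy KE = qV.

The de Broglie wavelength is then λ = h/√(2mqV):

λ = h/√(2mqV)
λ = (6.626 × 10^-34 J·s) / √(2 × 9.11 × 10^-31 kg × 1.602 × 10^-19 C × 1539.0 V)
λ = 3.13 × 10^-11 m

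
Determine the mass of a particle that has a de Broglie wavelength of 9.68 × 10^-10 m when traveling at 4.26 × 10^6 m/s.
1.61 × 10^-31 kg

From the de Broglie relation λ = h/(mv), we solve for m:

m = h/(λv)
m = (6.626 × 10^-34 J·s) / (9.68 × 10^-10 m × 4.26 × 10^6 m/s)
m = 1.61 × 10^-31 kg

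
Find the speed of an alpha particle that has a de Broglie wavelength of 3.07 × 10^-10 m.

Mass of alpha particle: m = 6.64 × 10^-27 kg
3.25 × 10^2 m/s

From the de Broglie relation λ = h/(mv), we solve for v:

v = h/(mλ)
v = (6.626 × 10^-34 J·s) / (6.64 × 10^-27 kg × 3.07 × 10^-10 m)
v = 3.25 × 10^2 m/s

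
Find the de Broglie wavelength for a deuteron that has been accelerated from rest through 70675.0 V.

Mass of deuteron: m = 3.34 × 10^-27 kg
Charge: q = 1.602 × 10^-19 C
7.62 × 10^-14 m

When a particle is accelerated through voltage V, it gains kinetic energy KE = qV.

The de Broglie wavelength is then λ = h/√(2mqV):

λ = h/√(2mqV)
λ = (6.626 × 10^-34 J·s) / √(2 × 3.34 × 10^-27 kg × 1.602 × 10^-19 C × 70675.0 V)
λ = 7.62 × 10^-14 m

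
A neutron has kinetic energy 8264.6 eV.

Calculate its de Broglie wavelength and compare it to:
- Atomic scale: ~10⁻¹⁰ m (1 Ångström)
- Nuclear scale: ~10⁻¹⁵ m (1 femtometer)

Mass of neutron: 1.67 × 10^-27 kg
λ = 3.15 × 10^-13 m, which is between nuclear and atomic scales.

Using λ = h/√(2mKE):

KE = 8264.6 eV = 1.324 × 10^-15 J

λ = h/√(2mKE)
λ = (6.626 × 10^-34 J·s) / √(2 × 1.67 × 10^-27 kg × 1.324 × 10^-15 J)
λ = 3.15 × 10^-13 m

Comparison:
- Atomic scale (10⁻¹⁰ m): λ is 0.0032× this size
- Nuclear scale (10⁻¹⁵ m): λ is 3.2e+02× this size

The wavelength is between nuclear and atomic scales.

This wavelength is appropriate for probing atomic structure but too large for nuclear physics experiments.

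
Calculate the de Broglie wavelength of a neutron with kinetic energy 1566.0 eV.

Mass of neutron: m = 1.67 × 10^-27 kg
7.24 × 10^-13 m

Using λ = h/√(2mKE):

First convert KE to Joules: KE = 1566.0 eV = 2.509 × 10^-16 J

λ = h/√(2mKE)
λ = (6.626 × 10^-34 J·s) / √(2 × 1.67 × 10^-27 kg × 2.509 × 10^-16 J)
λ = 7.24 × 10^-13 m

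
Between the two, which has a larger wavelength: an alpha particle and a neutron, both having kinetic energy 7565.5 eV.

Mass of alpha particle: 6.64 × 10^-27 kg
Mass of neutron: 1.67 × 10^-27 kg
The neutron has the longer wavelength.

Using λ = h/√(2mKE):

For alpha particle: λ₁ = h/√(2m₁KE) = 1.65 × 10^-13 m
For neutron: λ₂ = h/√(2m₂KE) = 3.29 × 10^-13 m

Since λ ∝ 1/√m at constant kinetic energy, the lighter particle has the longer wavelength.

The neutron has the longer de Broglie wavelength.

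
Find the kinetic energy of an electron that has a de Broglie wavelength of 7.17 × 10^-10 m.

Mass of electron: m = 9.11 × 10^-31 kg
4.69 × 10^-19 J (or 2.93 eV)

From λ = h/√(2mKE), we solve for KE:

λ² = h²/(2mKE)
KE = h²/(2mλ²)
KE = (6.626 × 10^-34 J·s)² / (2 × 9.11 × 10^-31 kg × (7.17 × 10^-10 m)²)
KE = 4.69 × 10^-19 J
KE = 2.93 eV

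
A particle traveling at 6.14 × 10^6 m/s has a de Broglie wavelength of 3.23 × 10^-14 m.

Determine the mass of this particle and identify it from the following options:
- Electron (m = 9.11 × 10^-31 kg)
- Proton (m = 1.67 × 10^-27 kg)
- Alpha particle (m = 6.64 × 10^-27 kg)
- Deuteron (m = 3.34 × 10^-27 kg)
The particle is a deuteron.

From λ = h/(mv), solve for mass:

m = h/(λv)
m = (6.626 × 10^-34 J·s) / (3.23 × 10^-14 m × 6.14 × 10^6 m/s)
m = 3.34 × 10^-27 kg

Comparing with the listed masses, this is closest to a deuteron.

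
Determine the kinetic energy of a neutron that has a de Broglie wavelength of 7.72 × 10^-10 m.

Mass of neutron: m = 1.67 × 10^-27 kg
2.21 × 10^-22 J (or 1.38 × 10^-3 eV)

From λ = h/√(2mKE), we solve for KE:

λ² = h²/(2mKE)
KE = h²/(2mλ²)
KE = (6.626 × 10^-34 J·s)² / (2 × 1.67 × 10^-27 kg × (7.72 × 10^-10 m)²)
KE = 2.21 × 10^-22 J
KE = 1.38 × 10^-3 eV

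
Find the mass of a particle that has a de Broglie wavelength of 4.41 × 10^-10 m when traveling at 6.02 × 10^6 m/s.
2.50 × 10^-31 kg

From the de Broglie relation λ = h/(mv), we solve for m:

m = h/(λv)
m = (6.626 × 10^-34 J·s) / (4.41 × 10^-10 m × 6.02 × 10^6 m/s)
m = 2.50 × 10^-31 kg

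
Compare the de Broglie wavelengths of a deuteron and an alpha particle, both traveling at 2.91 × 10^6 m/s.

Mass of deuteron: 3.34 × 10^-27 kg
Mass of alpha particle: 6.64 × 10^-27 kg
The deuteron has the longer wavelength.

Using λ = h/(mv), since both particles have the same velocity, the wavelength depends only on mass.

For deuteron: λ₁ = h/(m₁v) = 6.82 × 10^-14 m
For alpha particle: λ₂ = h/(m₂v) = 3.43 × 10^-14 m

Since λ ∝ 1/m at constant velocity, the lighter particle has the longer wavelength.

The deuteron has the longer de Broglie wavelength.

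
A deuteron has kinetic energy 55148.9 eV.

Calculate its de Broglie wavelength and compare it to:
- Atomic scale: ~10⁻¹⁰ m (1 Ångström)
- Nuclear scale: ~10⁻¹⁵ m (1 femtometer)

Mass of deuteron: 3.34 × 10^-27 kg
λ = 8.62 × 10^-14 m, which is between nuclear and atomic scales.

Using λ = h/√(2mKE):

KE = 55148.9 eV = 8.836 × 10^-15 J

λ = h/√(2mKE)
λ = (6.626 × 10^-34 J·s) / √(2 × 3.34 × 10^-27 kg × 8.836 × 10^-15 J)
λ = 8.62 × 10^-14 m

Comparison:
- Atomic scale (10⁻¹⁰ m): λ is 0.00086× this size
- Nuclear scale (10⁻¹⁵ m): λ is 86× this size

The wavelength is between nuclear and atomic scales.

This wavelength is appropriate for probing atomic structure but too large for nuclear physics experiments.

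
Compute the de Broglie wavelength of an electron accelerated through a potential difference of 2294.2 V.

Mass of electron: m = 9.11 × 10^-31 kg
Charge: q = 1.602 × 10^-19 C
2.56 × 10^-11 m

When a particle is accelerated through voltage V, it gains kinetic energy KE = qV.

The de Broglie wavelength is then λ = h/√(2mqV):

λ = h/√(2mqV)
λ = (6.626 × 10^-34 J·s) / √(2 × 9.11 × 10^-31 kg × 1.602 × 10^-19 C × 2294.2 V)
λ = 2.56 × 10^-11 m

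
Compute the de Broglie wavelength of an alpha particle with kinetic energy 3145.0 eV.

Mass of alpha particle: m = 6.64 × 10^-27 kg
2.56 × 10^-13 m

Using λ = h/√(2mKE):

First convert KE to Joules: KE = 3145.0 eV = 5.039 × 10^-16 J

λ = h/√(2mKE)
λ = (6.626 × 10^-34 J·s) / √(2 × 6.64 × 10^-27 kg × 5.039 × 10^-16 J)
λ = 2.56 × 10^-13 m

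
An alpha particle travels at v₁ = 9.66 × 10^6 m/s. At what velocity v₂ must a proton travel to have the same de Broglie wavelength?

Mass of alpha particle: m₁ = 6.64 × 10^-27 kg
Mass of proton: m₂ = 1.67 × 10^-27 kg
v₂ = 3.84 × 10^7 m/s

For equal de Broglie wavelengths: λ₁ = λ₂

h/(m₁v₁) = h/(m₂v₂)
m₁v₁ = m₂v₂
v₂ = v₁ · (m₁/m₂)

v₂ = 9.66 × 10^6 m/s × (6.64 × 10^-27 kg / 1.67 × 10^-27 kg)
v₂ = 3.84 × 10^7 m/s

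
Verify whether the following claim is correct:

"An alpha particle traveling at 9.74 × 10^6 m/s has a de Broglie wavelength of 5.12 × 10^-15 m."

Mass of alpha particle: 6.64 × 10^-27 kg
False

The claim is incorrect.

Using λ = h/(mv):
λ = (6.626 × 10^-34 J·s) / (6.64 × 10^-27 kg × 9.74 × 10^6 m/s)
λ = 1.02 × 10^-14 m

The actual wavelength differs from the claimed 5.12 × 10^-15 m.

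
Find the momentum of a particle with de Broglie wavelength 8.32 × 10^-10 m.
7.96 × 10^-25 kg·m/s

From the de Broglie relation λ = h/p, we solve for p:

p = h/λ
p = (6.626 × 10^-34 J·s) / (8.32 × 10^-10 m)
p = 7.96 × 10^-25 kg·m/s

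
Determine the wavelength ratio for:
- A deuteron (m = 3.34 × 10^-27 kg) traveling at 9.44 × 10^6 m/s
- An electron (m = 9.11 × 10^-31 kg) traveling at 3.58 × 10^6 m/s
λ₁/λ₂ = 1.03 × 10^-4

Using λ = h/(mv):

λ₁ = h/(m₁v₁) = 2.10 × 10^-14 m
λ₂ = h/(m₂v₂) = 2.03 × 10^-10 m

Ratio λ₁/λ₂ = (m₂v₂)/(m₁v₁)
         = (9.11 × 10^-31 kg × 3.58 × 10^6 m/s) / (3.34 × 10^-27 kg × 9.44 × 10^6 m/s)
         = 1.03 × 10^-4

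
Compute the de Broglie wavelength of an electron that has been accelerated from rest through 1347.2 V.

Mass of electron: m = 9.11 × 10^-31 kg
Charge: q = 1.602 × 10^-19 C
3.34 × 10^-11 m

When a particle is accelerated through voltage V, it gains kinetic energy KE = qV.

The de Broglie wavelength is then λ = h/√(2mqV):

λ = h/√(2mqV)
λ = (6.626 × 10^-34 J·s) / √(2 × 9.11 × 10^-31 kg × 1.602 × 10^-19 C × 1347.2 V)
λ = 3.34 × 10^-11 m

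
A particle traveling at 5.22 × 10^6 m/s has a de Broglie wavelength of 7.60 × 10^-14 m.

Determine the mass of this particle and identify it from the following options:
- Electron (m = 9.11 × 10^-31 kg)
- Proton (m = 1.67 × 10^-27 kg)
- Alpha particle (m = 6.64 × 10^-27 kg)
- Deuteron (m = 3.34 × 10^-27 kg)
The particle is a proton.

From λ = h/(mv), solve for mass:

m = h/(λv)
m = (6.626 × 10^-34 J·s) / (7.60 × 10^-14 m × 5.22 × 10^6 m/s)
m = 1.67 × 10^-27 kg

Comparing with the listed masses, this is closest to a proton.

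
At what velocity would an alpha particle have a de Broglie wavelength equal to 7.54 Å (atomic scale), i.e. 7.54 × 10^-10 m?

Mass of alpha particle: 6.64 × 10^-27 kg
1.32 × 10^2 m/s

From λ = h/(mv), solve for v:

v = h/(mλ)
v = (6.626 × 10^-34 J·s) / (6.64 × 10^-27 kg × 7.54 × 10^-10 m)
v = 1.32 × 10^2 m/s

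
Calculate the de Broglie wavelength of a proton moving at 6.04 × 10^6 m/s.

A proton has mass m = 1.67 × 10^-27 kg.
6.57 × 10^-14 m

Using the de Broglie relation λ = h/(mv):

λ = h/(mv)
λ = (6.626 × 10^-34 J·s) / (1.67 × 10^-27 kg × 6.04 × 10^6 m/s)
λ = 6.57 × 10^-14 m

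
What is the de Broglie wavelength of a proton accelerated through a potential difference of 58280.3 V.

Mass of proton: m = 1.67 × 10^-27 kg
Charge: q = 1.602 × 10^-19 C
1.19 × 10^-13 m

When a particle is accelerated through voltage V, it gains kinetic energy KE = qV.

The de Broglie wavelength is then λ = h/√(2mqV):

λ = h/√(2mqV)
λ = (6.626 × 10^-34 J·s) / √(2 × 1.67 × 10^-27 kg × 1.602 × 10^-19 C × 58280.3 V)
λ = 1.19 × 10^-13 m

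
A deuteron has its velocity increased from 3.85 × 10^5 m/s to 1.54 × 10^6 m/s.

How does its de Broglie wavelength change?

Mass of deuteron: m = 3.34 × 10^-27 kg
The wavelength decreases by a factor of 4.

Using λ = h/(mv):

Initial wavelength: λ₁ = h/(mv₁) = 5.15 × 10^-13 m
Final wavelength: λ₂ = h/(mv₂) = 1.29 × 10^-13 m

Since λ ∝ 1/v, when velocity increases by a factor of 4, the wavelength decreases by a factor of 4.

λ₂/λ₁ = v₁/v₂ = 1/4

The wavelength decreases by a factor of 4.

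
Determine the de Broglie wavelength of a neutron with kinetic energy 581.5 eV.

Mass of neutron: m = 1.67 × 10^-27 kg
1.19 × 10^-12 m

Using λ = h/√(2mKE):

First convert KE to Joules: KE = 581.5 eV = 9.317 × 10^-17 J

λ = h/√(2mKE)
λ = (6.626 × 10^-34 J·s) / √(2 × 1.67 × 10^-27 kg × 9.317 × 10^-17 J)
λ = 1.19 × 10^-12 m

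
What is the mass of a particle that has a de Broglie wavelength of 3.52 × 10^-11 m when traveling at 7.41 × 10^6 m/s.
2.54 × 10^-30 kg

From the de Broglie relation λ = h/(mv), we solve for m:

m = h/(λv)
m = (6.626 × 10^-34 J·s) / (3.52 × 10^-11 m × 7.41 × 10^6 m/s)
m = 2.54 × 10^-30 kg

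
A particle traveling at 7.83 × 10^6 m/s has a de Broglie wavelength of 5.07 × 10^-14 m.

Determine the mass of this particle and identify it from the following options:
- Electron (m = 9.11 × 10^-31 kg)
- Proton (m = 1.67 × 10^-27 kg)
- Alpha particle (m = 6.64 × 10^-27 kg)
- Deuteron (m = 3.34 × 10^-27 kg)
The particle is a proton.

From λ = h/(mv), solve for mass:

m = h/(λv)
m = (6.626 × 10^-34 J·s) / (5.07 × 10^-14 m × 7.83 × 10^6 m/s)
m = 1.67 × 10^-27 kg

Comparing with the listed masses, this is closest to a proton.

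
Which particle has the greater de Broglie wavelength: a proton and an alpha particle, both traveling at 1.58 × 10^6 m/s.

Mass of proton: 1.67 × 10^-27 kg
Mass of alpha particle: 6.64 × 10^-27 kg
The proton has the longer wavelength.

Using λ = h/(mv), since both particles have the same velocity, the wavelength depends only on mass.

For proton: λ₁ = h/(m₁v) = 2.51 × 10^-13 m
For alpha particle: λ₂ = h/(m₂v) = 6.32 × 10^-14 m

Since λ ∝ 1/m at constant velocity, the lighter particle has the longer wavelength.

The proton has the longer de Broglie wavelength.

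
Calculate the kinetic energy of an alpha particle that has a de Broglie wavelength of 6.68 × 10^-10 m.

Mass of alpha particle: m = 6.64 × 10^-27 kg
7.41 × 10^-23 J (or 4.62 × 10^-4 eV)

From λ = h/√(2mKE), we solve for KE:

λ² = h²/(2mKE)
KE = h²/(2mλ²)
KE = (6.626 × 10^-34 J·s)² / (2 × 6.64 × 10^-27 kg × (6.68 × 10^-10 m)²)
KE = 7.41 × 10^-23 J
KE = 4.62 × 10^-4 eV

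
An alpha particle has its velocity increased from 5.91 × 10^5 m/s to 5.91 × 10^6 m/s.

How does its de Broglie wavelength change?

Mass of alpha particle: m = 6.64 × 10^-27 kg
The wavelength decreases by a factor of 10.

Using λ = h/(mv):

Initial wavelength: λ₁ = h/(mv₁) = 1.69 × 10^-13 m
Final wavelength: λ₂ = h/(mv₂) = 1.69 × 10^-14 m

Since λ ∝ 1/v, when velocity increases by a factor of 10, the wavelength decreases by a factor of 10.

λ₂/λ₁ = v₁/v₂ = 1/10

The wavelength decreases by a factor of 10.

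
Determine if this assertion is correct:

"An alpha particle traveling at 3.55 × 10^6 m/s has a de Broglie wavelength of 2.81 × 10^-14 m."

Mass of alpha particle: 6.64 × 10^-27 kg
True

The claim is correct.

Using λ = h/(mv):
λ = (6.626 × 10^-34 J·s) / (6.64 × 10^-27 kg × 3.55 × 10^6 m/s)
λ = 2.81 × 10^-14 m

This matches the claimed value.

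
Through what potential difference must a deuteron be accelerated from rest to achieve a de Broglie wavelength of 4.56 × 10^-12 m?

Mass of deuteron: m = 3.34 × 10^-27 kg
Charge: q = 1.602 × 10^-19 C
19.7 V

From λ = h/√(2mqV), we solve for V:

λ² = h²/(2mqV)
V = h²/(2mqλ²)
V = (6.626 × 10^-34 J·s)² / (2 × 3.34 × 10^-27 kg × 1.602 × 10^-19 C × (4.56 × 10^-12 m)²)
V = 19.7 V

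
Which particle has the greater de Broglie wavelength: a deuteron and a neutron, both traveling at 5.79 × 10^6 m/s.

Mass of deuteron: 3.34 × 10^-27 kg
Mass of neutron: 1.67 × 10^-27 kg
The neutron has the longer wavelength.

Using λ = h/(mv), since both particles have the same velocity, the wavelength depends only on mass.

For deuteron: λ₁ = h/(m₁v) = 3.43 × 10^-14 m
For neutron: λ₂ = h/(m₂v) = 6.85 × 10^-14 m

Since λ ∝ 1/m at constant velocity, the lighter particle has the longer wavelength.

The neutron has the longer de Broglie wavelength.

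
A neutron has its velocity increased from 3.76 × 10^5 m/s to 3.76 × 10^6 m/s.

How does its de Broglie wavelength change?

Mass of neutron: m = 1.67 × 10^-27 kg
The wavelength decreases by a factor of 10.

Using λ = h/(mv):

Initial wavelength: λ₁ = h/(mv₁) = 1.06 × 10^-12 m
Final wavelength: λ₂ = h/(mv₂) = 1.06 × 10^-13 m

Since λ ∝ 1/v, when velocity increases by a factor of 10, the wavelength decreases by a factor of 10.

λ₂/λ₁ = v₁/v₂ = 1/10

The wavelength decreases by a factor of 10.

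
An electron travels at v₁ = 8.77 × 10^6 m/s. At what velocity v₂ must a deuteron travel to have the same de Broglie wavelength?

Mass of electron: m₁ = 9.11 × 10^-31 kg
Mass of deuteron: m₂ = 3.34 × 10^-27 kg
v₂ = 2.39 × 10^3 m/s

For equal de Broglie wavelengths: λ₁ = λ₂

h/(m₁v₁) = h/(m₂v₂)
m₁v₁ = m₂v₂
v₂ = v₁ · (m₁/m₂)

v₂ = 8.77 × 10^6 m/s × (9.11 × 10^-31 kg / 3.34 × 10^-27 kg)
v₂ = 2.39 × 10^3 m/s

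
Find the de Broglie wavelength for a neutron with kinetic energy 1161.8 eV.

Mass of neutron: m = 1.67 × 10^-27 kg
8.40 × 10^-13 m

Using λ = h/√(2mKE):

First convert KE to Joules: KE = 1161.8 eV = 1.861 × 10^-16 J

λ = h/√(2mKE)
λ = (6.626 × 10^-34 J·s) / √(2 × 1.67 × 10^-27 kg × 1.861 × 10^-16 J)
λ = 8.40 × 10^-13 m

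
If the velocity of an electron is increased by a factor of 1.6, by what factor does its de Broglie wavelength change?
The wavelength decreases by a factor of 1.6.

From λ = h/(mv), the wavelength is inversely proportional to velocity:

λ ∝ 1/v

If v → 1.6v, then λ → λ/1.6

When velocity is increased by a factor of 1.6, the wavelength decreases by a factor of 1.6.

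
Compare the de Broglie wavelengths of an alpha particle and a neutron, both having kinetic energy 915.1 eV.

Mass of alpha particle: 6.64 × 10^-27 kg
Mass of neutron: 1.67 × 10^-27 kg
The neutron has the longer wavelength.

Using λ = h/√(2mKE):

For alpha particle: λ₁ = h/√(2m₁KE) = 4.75 × 10^-13 m
For neutron: λ₂ = h/√(2m₂KE) = 9.47 × 10^-13 m

Since λ ∝ 1/√m at constant kinetic energy, the lighter particle has the longer wavelength.

The neutron has the longer de Broglie wavelength.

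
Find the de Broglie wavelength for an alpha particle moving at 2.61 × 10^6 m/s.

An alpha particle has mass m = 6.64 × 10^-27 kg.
3.82 × 10^-14 m

Using the de Broglie relation λ = h/(mv):

λ = h/(mv)
λ = (6.626 × 10^-34 J·s) / (6.64 × 10^-27 kg × 2.61 × 10^6 m/s)
λ = 3.82 × 10^-14 m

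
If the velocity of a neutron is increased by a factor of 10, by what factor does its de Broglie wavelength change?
The wavelength decreases by a factor of 10.

From λ = h/(mv), the wavelength is inversely proportional to velocity:

λ ∝ 1/v

If v → 10v, then λ → λ/10

When velocity is increased by a factor of 10, the wavelength decreases by a factor of 10.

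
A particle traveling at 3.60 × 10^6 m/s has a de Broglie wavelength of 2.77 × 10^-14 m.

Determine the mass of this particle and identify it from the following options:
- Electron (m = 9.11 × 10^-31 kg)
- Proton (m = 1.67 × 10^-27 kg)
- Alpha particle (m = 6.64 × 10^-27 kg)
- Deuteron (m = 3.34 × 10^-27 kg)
The particle is an alpha particle.

From λ = h/(mv), solve for mass:

m = h/(λv)
m = (6.626 × 10^-34 J·s) / (2.77 × 10^-14 m × 3.60 × 10^6 m/s)
m = 6.64 × 10^-27 kg

Comparing with the listed masses, this is closest to an alpha particle.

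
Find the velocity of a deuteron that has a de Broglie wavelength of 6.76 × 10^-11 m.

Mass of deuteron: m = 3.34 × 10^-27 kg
2.93 × 10^3 m/s

From the de Broglie relation λ = h/(mv), we solve for v:

v = h/(mλ)
v = (6.626 × 10^-34 J·s) / (3.34 × 10^-27 kg × 6.76 × 10^-11 m)
v = 2.93 × 10^3 m/s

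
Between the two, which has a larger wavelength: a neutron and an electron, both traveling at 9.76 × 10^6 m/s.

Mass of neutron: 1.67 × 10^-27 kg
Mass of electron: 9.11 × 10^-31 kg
The electron has the longer wavelength.

Using λ = h/(mv), since both particles have the same velocity, the wavelength depends only on mass.

For neutron: λ₁ = h/(m₁v) = 4.07 × 10^-14 m
For electron: λ₂ = h/(m₂v) = 7.45 × 10^-11 m

Since λ ∝ 1/m at constant velocity, the lighter particle has the longer wavelength.

The electron has the longer de Broglie wavelength.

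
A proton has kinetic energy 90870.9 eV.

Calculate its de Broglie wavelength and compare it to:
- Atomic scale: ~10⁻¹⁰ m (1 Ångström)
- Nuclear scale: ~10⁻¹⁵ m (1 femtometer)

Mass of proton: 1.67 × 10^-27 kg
λ = 9.50 × 10^-14 m, which is between nuclear and atomic scales.

Using λ = h/√(2mKE):

KE = 90870.9 eV = 1.456 × 10^-14 J

λ = h/√(2mKE)
λ = (6.626 × 10^-34 J·s) / √(2 × 1.67 × 10^-27 kg × 1.456 × 10^-14 J)
λ = 9.50 × 10^-14 m

Comparison:
- Atomic scale (10⁻¹⁰ m): λ is 0.00095× this size
- Nuclear scale (10⁻¹⁵ m): λ is 95× this size

The wavelength is between nuclear and atomic scales.

This wavelength is appropriate for probing atomic structure but too large for nuclear physics experiments.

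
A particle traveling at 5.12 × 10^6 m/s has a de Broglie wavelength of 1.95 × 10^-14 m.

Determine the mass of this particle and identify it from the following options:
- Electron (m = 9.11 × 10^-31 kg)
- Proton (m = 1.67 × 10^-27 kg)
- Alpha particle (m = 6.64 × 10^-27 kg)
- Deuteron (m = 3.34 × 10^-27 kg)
The particle is an alpha particle.

From λ = h/(mv), solve for mass:

m = h/(λv)
m = (6.626 × 10^-34 J·s) / (1.95 × 10^-14 m × 5.12 × 10^6 m/s)
m = 6.64 × 10^-27 kg

Comparing with the listed masses, this is closest to an alpha particle.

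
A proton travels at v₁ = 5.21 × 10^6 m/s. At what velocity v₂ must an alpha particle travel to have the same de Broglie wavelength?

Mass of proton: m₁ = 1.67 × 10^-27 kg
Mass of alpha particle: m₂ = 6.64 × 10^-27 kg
v₂ = 1.31 × 10^6 m/s

For equal de Broglie wavelengths: λ₁ = λ₂

h/(m₁v₁) = h/(m₂v₂)
m₁v₁ = m₂v₂
v₂ = v₁ · (m₁/m₂)

v₂ = 5.21 × 10^6 m/s × (1.67 × 10^-27 kg / 6.64 × 10^-27 kg)
v₂ = 1.31 × 10^6 m/s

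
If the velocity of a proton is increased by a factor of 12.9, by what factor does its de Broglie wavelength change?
The wavelength decreases by a factor of 12.9.

From λ = h/(mv), the wavelength is inversely proportional to velocity:

λ ∝ 1/v

If v → 12.9v, then λ → λ/12.9

When velocity is increased by a factor of 12.9, the wavelength decreases by a factor of 12.9.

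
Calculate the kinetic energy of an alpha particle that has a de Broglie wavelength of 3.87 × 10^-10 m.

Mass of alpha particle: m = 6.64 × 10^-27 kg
2.21 × 10^-22 J (or 1.38 × 10^-3 eV)

From λ = h/√(2mKE), we solve for KE:

λ² = h²/(2mKE)
KE = h²/(2mλ²)
KE = (6.626 × 10^-34 J·s)² / (2 × 6.64 × 10^-27 kg × (3.87 × 10^-10 m)²)
KE = 2.21 × 10^-22 J
KE = 1.38 × 10^-3 eV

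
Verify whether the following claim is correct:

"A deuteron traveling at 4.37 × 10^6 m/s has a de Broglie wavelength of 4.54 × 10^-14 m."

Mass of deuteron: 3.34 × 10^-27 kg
True

The claim is correct.

Using λ = h/(mv):
λ = (6.626 × 10^-34 J·s) / (3.34 × 10^-27 kg × 4.37 × 10^6 m/s)
λ = 4.54 × 10^-14 m

This matches the claimed value.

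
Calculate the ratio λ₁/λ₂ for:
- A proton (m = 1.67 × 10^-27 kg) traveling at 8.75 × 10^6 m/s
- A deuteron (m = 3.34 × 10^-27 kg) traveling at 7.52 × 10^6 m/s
λ₁/λ₂ = 1.72

Using λ = h/(mv):

λ₁ = h/(m₁v₁) = 4.53 × 10^-14 m
λ₂ = h/(m₂v₂) = 2.64 × 10^-14 m

Ratio λ₁/λ₂ = (m₂v₂)/(m₁v₁)
         = (3.34 × 10^-27 kg × 7.52 × 10^6 m/s) / (1.67 × 10^-27 kg × 8.75 × 10^6 m/s)
         = 1.72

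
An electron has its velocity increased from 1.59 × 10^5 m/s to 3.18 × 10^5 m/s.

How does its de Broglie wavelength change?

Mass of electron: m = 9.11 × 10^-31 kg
The wavelength decreases by a factor of 2.

Using λ = h/(mv):

Initial wavelength: λ₁ = h/(mv₁) = 4.57 × 10^-9 m
Final wavelength: λ₂ = h/(mv₂) = 2.29 × 10^-9 m

Since λ ∝ 1/v, when velocity increases by a factor of 2, the wavelength decreases by a factor of 2.

λ₂/λ₁ = v₁/v₂ = 1/2

The wavelength decreases by a factor of 2.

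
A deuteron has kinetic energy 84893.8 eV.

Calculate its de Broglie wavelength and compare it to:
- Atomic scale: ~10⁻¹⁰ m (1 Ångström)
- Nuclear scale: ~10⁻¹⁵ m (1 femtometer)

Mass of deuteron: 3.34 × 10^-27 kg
λ = 6.95 × 10^-14 m, which is between nuclear and atomic scales.

Using λ = h/√(2mKE):

KE = 84893.8 eV = 1.360 × 10^-14 J

λ = h/√(2mKE)
λ = (6.626 × 10^-34 J·s) / √(2 × 3.34 × 10^-27 kg × 1.360 × 10^-14 J)
λ = 6.95 × 10^-14 m

Comparison:
- Atomic scale (10⁻¹⁰ m): λ is 0.0007× this size
- Nuclear scale (10⁻¹⁵ m): λ is 70× this size

The wavelength is between nuclear and atomic scales.

This wavelength is appropriate for probing atomic structure but too large for nuclear physics experiments.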